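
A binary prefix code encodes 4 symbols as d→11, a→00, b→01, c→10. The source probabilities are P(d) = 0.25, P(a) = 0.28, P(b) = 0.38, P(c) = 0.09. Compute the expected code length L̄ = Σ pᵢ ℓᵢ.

2 bits/symbol

L̄ = Σ pᵢ·ℓᵢ = 0.25·2 + 0.28·2 + 0.38·2 + 0.09·2 = 2 bits/symbol.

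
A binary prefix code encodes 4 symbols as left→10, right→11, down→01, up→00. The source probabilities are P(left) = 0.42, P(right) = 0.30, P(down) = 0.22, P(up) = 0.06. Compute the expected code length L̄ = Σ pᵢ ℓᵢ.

L̄ = Σ pᵢ·ℓᵢ = 0.42·2 + 0.30·2 + 0.22·2 + 0.06·2 = 2 bits/symbol.

2 bits/symbol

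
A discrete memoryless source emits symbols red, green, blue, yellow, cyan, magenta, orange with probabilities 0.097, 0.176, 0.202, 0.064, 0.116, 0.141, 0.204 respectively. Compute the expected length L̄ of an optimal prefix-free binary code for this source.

Repeatedly combine the two least-probable nodes; the expected code length is the sum of the merged weights.
merge 8/125 + 97/1000 → 161/1000
merge 29/250 + 141/1000 → 257/1000
merge 161/1000 + 22/125 → 337/1000
merge 101/500 + 51/250 → 203/500
merge 257/1000 + 337/1000 → 297/500
merge 203/500 + 297/500 → 1
L = 161/1000 + 257/1000 + 337/1000 + 203/500 + 297/500 + 1 = 551/200 = 2.755 bits/symbol.

2.755 bits/symbol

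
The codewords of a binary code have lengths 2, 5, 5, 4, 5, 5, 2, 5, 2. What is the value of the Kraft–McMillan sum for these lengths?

0.96875

With common denominator 2^5 = 32: Σ 2^(−ℓᵢ) = 8/32 + 1/32 + 1/32 + 2/32 + 1/32 + 1/32 + 8/32 + 1/32 + 8/32 = 31/32 = 0.96875.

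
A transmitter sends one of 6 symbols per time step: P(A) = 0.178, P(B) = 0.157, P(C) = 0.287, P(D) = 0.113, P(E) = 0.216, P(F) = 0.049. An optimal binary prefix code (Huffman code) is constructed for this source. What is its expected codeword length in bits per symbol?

Repeatedly combine the two least-probable nodes; the expected code length is the sum of the merged weights.
merge 49/1000 + 113/1000 → 81/500
merge 157/1000 + 81/500 → 319/1000
merge 89/500 + 27/125 → 197/500
merge 287/1000 + 319/1000 → 303/500
merge 197/500 + 303/500 → 1
L = 81/500 + 319/1000 + 197/500 + 303/500 + 1 = 2481/1000 = 2.481 bits/symbol.

2.481 bits/symbol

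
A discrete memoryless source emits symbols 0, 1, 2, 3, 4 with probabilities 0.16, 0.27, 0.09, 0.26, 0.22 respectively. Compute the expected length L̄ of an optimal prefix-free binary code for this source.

2.25 bits/symbol

Repeatedly combine the two least-probable nodes; the expected code length is the sum of the merged weights.
merge 9/100 + 4/25 → 1/4
merge 11/50 + 1/4 → 47/100
merge 13/50 + 27/100 → 53/100
merge 47/100 + 53/100 → 1
L = 1/4 + 47/100 + 53/100 + 1 = 9/4 = 2.25 bits/symbol.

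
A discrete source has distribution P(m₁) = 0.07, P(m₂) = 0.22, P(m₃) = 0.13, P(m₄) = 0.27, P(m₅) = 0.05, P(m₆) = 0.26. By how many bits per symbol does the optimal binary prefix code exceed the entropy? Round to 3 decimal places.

0.007 bits

Entropy H = −Σ p log₂ p ≈ 2.3632 bits.
Huffman merges: 1/20+7/100→3/25; 3/25+13/100→1/4; 11/50+1/4→47/100; 13/50+27/100→53/100; 47/100+53/100→1. L = 237/100 ≈ 2.3700.
L − H = 2.3700 − 2.3632 = 0.007 bits.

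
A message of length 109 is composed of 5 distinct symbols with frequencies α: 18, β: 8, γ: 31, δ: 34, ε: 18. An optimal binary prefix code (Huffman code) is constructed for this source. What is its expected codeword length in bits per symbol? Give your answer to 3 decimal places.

2.239 bits/symbol

Probabilities are the counts divided by 109.
Repeatedly combine the two least-probable nodes; the expected code length is the sum of the merged weights.
merge 8/109 + 18/109 → 26/109
merge 18/109 + 26/109 → 44/109
merge 31/109 + 34/109 → 65/109
merge 44/109 + 65/109 → 1
L = 26/109 + 44/109 + 65/109 + 1 = 244/109 ≈ 2.239 bits/symbol.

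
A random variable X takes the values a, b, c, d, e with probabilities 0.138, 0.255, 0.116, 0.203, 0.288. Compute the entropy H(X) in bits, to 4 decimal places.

2.2417 bits

H = −Σ pᵢ log₂ pᵢ.
−0.138·log₂(0.138) = 0.3943
−0.255·log₂(0.255) = 0.5027
−0.116·log₂(0.116) = 0.3605
−0.203·log₂(0.203) = 0.4670
−0.288·log₂(0.288) = 0.5172
Sum ≈ 2.2417 → 2.2417 bits.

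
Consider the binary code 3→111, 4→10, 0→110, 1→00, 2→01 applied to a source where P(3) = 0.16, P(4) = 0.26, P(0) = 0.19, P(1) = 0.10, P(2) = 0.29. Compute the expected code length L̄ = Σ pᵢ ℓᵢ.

2.35 bits/symbol

L̄ = Σ pᵢ·ℓᵢ = 0.16·3 + 0.26·2 + 0.19·3 + 0.10·2 + 0.29·2 = 2.35 bits/symbol.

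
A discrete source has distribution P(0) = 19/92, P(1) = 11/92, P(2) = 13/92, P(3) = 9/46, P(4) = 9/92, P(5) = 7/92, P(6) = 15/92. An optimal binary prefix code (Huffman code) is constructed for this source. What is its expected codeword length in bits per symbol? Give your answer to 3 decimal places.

2.772 bits/symbol

Repeatedly combine the two least-probable nodes; the expected code length is the sum of the merged weights.
merge 7/92 + 9/92 → 4/23
merge 11/92 + 13/92 → 6/23
merge 15/92 + 4/23 → 31/92
merge 9/46 + 19/92 → 37/92
merge 6/23 + 31/92 → 55/92
merge 37/92 + 55/92 → 1
L = 4/23 + 6/23 + 31/92 + 37/92 + 55/92 + 1 = 255/92 ≈ 2.772 bits/symbol.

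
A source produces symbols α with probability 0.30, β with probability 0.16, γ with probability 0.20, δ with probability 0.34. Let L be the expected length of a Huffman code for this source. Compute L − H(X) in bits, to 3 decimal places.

0.062 bits

Entropy H = −Σ p log₂ p ≈ 1.9377 bits.
Huffman merges: 4/25+1/5→9/25; 3/10+17/50→16/25; 9/25+16/25→1. L = 2 ≈ 2.0000.
L − H = 2.0000 − 1.9377 = 0.062 bits.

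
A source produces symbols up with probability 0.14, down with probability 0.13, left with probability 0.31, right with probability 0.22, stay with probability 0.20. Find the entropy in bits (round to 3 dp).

H = −Σ pᵢ log₂ pᵢ.
−0.14·log₂(0.14) = 0.3971
−0.13·log₂(0.13) = 0.3826
−0.31·log₂(0.31) = 0.5238
−0.22·log₂(0.22) = 0.4806
−0.20·log₂(0.20) = 0.4644
Sum ≈ 2.2485 → 2.249 bits.

2.249 bits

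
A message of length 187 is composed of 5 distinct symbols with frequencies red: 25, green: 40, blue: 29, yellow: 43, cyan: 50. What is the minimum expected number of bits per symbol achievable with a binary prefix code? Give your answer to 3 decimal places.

2.289 bits/symbol

Probabilities are the counts divided by 187.
Repeatedly combine the two least-probable nodes; the expected code length is the sum of the merged weights.
merge 25/187 + 29/187 → 54/187
merge 40/187 + 43/187 → 83/187
merge 50/187 + 54/187 → 104/187
merge 83/187 + 104/187 → 1
L = 54/187 + 83/187 + 104/187 + 1 = 428/187 ≈ 2.289 bits/symbol.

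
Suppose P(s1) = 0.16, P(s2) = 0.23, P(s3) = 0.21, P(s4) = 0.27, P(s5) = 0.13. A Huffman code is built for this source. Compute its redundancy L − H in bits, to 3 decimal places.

0.014 bits

Entropy H = −Σ p log₂ p ≈ 2.2762 bits.
Huffman merges: 13/100+4/25→29/100; 21/100+23/100→11/25; 27/100+29/100→14/25; 11/25+14/25→1. L = 229/100 ≈ 2.2900.
L − H = 2.2900 − 2.2762 = 0.014 bits.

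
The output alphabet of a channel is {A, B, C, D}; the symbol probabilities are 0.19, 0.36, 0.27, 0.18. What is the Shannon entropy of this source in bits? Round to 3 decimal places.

1.941 bits

H = −Σ pᵢ log₂ pᵢ.
−0.19·log₂(0.19) = 0.4552
−0.36·log₂(0.36) = 0.5306
−0.27·log₂(0.27) = 0.5100
−0.18·log₂(0.18) = 0.4453
Sum ≈ 1.9412 → 1.941 bits.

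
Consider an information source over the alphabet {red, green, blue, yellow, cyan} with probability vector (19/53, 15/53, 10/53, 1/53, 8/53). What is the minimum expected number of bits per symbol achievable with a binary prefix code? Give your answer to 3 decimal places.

Repeatedly combine the two least-probable nodes; the expected code length is the sum of the merged weights.
merge 1/53 + 8/53 → 9/53
merge 9/53 + 10/53 → 19/53
merge 15/53 + 19/53 → 34/53
merge 19/53 + 34/53 → 1
L = 9/53 + 19/53 + 34/53 + 1 = 115/53 ≈ 2.170 bits/symbol.

2.170 bits/symbol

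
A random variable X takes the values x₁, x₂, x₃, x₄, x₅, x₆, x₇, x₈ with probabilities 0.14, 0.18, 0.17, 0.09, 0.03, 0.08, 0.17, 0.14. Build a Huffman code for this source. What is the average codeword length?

Repeatedly combine the two least-probable nodes; the expected code length is the sum of the merged weights.
merge 3/100 + 2/25 → 11/100
merge 9/100 + 11/100 → 1/5
merge 7/50 + 7/50 → 7/25
merge 17/100 + 17/100 → 17/50
merge 9/50 + 1/5 → 19/50
merge 7/25 + 17/50 → 31/50
merge 19/50 + 31/50 → 1
L = 11/100 + 1/5 + 7/25 + 17/50 + 19/50 + 31/50 + 1 = 293/100 = 2.93 bits/symbol.

2.93 bits/symbol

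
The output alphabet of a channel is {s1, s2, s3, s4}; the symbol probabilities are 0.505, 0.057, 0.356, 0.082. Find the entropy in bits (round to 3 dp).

1.560 bits

H = −Σ pᵢ log₂ pᵢ.
−0.505·log₂(0.505) = 0.4978
−0.057·log₂(0.057) = 0.2356
−0.356·log₂(0.356) = 0.5305
−0.082·log₂(0.082) = 0.2959
Sum ≈ 1.5597 → 1.560 bits.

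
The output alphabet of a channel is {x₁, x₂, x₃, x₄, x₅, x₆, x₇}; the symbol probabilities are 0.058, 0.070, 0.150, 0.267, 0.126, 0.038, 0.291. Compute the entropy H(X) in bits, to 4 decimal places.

2.5001 bits

H = −Σ pᵢ log₂ pᵢ.
−0.058·log₂(0.058) = 0.2383
−0.070·log₂(0.070) = 0.2686
−0.150·log₂(0.150) = 0.4105
−0.267·log₂(0.267) = 0.5087
−0.126·log₂(0.126) = 0.3766
−0.038·log₂(0.038) = 0.1793
−0.291·log₂(0.291) = 0.5182
Sum ≈ 2.5001 → 2.5001 bits.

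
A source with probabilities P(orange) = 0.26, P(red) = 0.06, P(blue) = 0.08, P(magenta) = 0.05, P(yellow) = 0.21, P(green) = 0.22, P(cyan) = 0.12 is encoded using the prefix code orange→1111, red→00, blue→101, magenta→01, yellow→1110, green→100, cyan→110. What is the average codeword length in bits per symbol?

3.36 bits/symbol

L̄ = Σ pᵢ·ℓᵢ = 0.26·4 + 0.06·2 + 0.08·3 + 0.05·2 + 0.21·4 + 0.22·3 + 0.12·3 = 3.36 bits/symbol.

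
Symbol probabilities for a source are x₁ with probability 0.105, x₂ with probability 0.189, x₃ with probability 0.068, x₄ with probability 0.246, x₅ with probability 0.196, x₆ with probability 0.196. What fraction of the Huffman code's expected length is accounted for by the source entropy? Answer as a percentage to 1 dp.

Entropy H = −Σ p log₂ p ≈ 2.4788 bits.
Huffman merges: 17/250+21/200→173/1000; 173/1000+189/1000→181/500; 49/250+49/250→49/125; 123/500+181/500→76/125; 49/125+76/125→1. L = 507/200 ≈ 2.5350.
Efficiency = H/L = 2.4788/2.5350 = 97.8%.

97.8%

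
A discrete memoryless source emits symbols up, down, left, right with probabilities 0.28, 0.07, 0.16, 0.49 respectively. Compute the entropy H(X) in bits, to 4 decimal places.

H = −Σ pᵢ log₂ pᵢ.
−0.28·log₂(0.28) = 0.5142
−0.07·log₂(0.07) = 0.2686
−0.16·log₂(0.16) = 0.4230
−0.49·log₂(0.49) = 0.5043
Sum ≈ 1.7101 → 1.7101 bits.

1.7101 bits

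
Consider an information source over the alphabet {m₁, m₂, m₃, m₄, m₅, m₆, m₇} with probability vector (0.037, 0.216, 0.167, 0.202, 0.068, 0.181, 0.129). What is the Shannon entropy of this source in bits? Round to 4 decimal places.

2.6421 bits

H = −Σ pᵢ log₂ pᵢ.
−0.037·log₂(0.037) = 0.1760
−0.216·log₂(0.216) = 0.4776
−0.167·log₂(0.167) = 0.4312
−0.202·log₂(0.202) = 0.4661
−0.068·log₂(0.068) = 0.2637
−0.181·log₂(0.181) = 0.4463
−0.129·log₂(0.129) = 0.3811
Sum ≈ 2.6421 → 2.6421 bits.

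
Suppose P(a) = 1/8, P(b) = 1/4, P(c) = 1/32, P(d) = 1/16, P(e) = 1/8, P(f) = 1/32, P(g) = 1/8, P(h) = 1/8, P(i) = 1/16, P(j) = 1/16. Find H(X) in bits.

3.0625 bits

Each probability is a power of 1/2, so log₂(1/p) is an integer.
H = Σ p·log₂(1/p) = 1/8·3 + 1/4·2 + 1/32·5 + 1/16·4 + 1/8·3 + 1/32·5 + 1/8·3 + 1/8·3 + 1/16·4 + 1/16·4 = 3.0625 bits.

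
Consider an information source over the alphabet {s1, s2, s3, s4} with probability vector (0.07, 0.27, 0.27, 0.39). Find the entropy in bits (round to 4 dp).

H = −Σ pᵢ log₂ pᵢ.
−0.07·log₂(0.07) = 0.2686
−0.27·log₂(0.27) = 0.5100
−0.27·log₂(0.27) = 0.5100
−0.39·log₂(0.39) = 0.5298
Sum ≈ 1.8184 → 1.8184 bits.

1.8184 bits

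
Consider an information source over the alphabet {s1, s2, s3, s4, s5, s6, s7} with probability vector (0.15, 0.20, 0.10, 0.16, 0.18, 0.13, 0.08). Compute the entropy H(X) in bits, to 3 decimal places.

2.750 bits

H = −Σ pᵢ log₂ pᵢ.
−0.15·log₂(0.15) = 0.4105
−0.20·log₂(0.20) = 0.4644
−0.10·log₂(0.10) = 0.3322
−0.16·log₂(0.16) = 0.4230
−0.18·log₂(0.18) = 0.4453
−0.13·log₂(0.13) = 0.3826
−0.08·log₂(0.08) = 0.2915
Sum ≈ 2.7496 → 2.750 bits.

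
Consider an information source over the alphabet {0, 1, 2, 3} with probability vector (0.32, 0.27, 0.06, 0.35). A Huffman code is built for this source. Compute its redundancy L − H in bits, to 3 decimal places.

Entropy H = −Σ p log₂ p ≈ 1.8097 bits.
Huffman merges: 3/50+27/100→33/100; 8/25+33/100→13/20; 7/20+13/20→1. L = 99/50 ≈ 1.9800.
L − H = 1.9800 − 1.8097 = 0.170 bits.

0.170 bits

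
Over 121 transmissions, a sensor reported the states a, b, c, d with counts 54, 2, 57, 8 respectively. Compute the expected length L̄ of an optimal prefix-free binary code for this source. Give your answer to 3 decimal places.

1.612 bits/symbol

Probabilities are the counts divided by 121.
Repeatedly combine the two least-probable nodes; the expected code length is the sum of the merged weights.
merge 2/121 + 8/121 → 10/121
merge 10/121 + 54/121 → 64/121
merge 57/121 + 64/121 → 1
L = 10/121 + 64/121 + 1 = 195/121 ≈ 1.612 bits/symbol.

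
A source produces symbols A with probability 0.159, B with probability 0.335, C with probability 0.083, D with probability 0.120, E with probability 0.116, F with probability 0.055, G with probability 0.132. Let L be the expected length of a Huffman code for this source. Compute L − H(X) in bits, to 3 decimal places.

Entropy H = −Σ p log₂ p ≈ 2.5917 bits.
Huffman merges: 11/200+83/1000→69/500; 29/250+3/25→59/250; 33/250+69/500→27/100; 159/1000+59/250→79/200; 27/100+67/200→121/200; 79/200+121/200→1. L = 661/250 ≈ 2.6440.
L − H = 2.6440 − 2.5917 = 0.052 bits.

0.052 bits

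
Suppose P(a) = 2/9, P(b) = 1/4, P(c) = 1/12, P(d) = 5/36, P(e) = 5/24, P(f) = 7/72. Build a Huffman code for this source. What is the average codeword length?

2.5 bits/symbol

Repeatedly combine the two least-probable nodes; the expected code length is the sum of the merged weights.
merge 1/12 + 7/72 → 13/72
merge 5/36 + 13/72 → 23/72
merge 5/24 + 2/9 → 31/72
merge 1/4 + 23/72 → 41/72
merge 31/72 + 41/72 → 1
L = 13/72 + 23/72 + 31/72 + 41/72 + 1 = 5/2 = 2.5 bits/symbol.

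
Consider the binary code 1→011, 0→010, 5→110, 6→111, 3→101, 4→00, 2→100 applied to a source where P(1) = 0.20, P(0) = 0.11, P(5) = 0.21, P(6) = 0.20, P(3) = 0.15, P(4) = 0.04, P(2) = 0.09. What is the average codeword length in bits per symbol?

L̄ = Σ pᵢ·ℓᵢ = 0.20·3 + 0.11·3 + 0.21·3 + 0.20·3 + 0.15·3 + 0.04·2 + 0.09·3 = 2.96 bits/symbol.

2.96 bits/symbol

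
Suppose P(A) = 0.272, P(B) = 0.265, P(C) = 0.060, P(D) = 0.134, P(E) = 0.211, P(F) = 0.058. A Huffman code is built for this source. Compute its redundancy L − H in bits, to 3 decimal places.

Entropy H = −Σ p log₂ p ≈ 2.3626 bits.
Huffman merges: 29/500+3/50→59/500; 59/500+67/500→63/250; 211/1000+63/250→463/1000; 53/200+34/125→537/1000; 463/1000+537/1000→1. L = 237/100 ≈ 2.3700.
L − H = 2.3700 − 2.3626 = 0.007 bits.

0.007 bits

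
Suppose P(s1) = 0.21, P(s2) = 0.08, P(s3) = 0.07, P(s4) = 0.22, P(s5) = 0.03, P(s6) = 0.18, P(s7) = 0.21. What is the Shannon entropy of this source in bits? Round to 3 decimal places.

2.583 bits

H = −Σ pᵢ log₂ pᵢ.
−0.21·log₂(0.21) = 0.4728
−0.08·log₂(0.08) = 0.2915
−0.07·log₂(0.07) = 0.2686
−0.22·log₂(0.22) = 0.4806
−0.03·log₂(0.03) = 0.1518
−0.18·log₂(0.18) = 0.4453
−0.21·log₂(0.21) = 0.4728
Sum ≈ 2.5834 → 2.583 bits.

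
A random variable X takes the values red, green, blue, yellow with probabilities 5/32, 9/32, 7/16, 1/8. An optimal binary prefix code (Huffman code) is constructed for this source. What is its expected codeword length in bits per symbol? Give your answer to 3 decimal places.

1.844 bits/symbol

Repeatedly combine the two least-probable nodes; the expected code length is the sum of the merged weights.
merge 1/8 + 5/32 → 9/32
merge 9/32 + 9/32 → 9/16
merge 7/16 + 9/16 → 1
L = 9/32 + 9/16 + 1 = 59/32 ≈ 1.844 bits/symbol.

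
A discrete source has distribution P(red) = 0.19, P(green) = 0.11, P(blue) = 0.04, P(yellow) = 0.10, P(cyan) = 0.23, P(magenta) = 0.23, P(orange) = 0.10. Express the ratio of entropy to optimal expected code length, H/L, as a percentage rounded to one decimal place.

Entropy H = −Σ p log₂ p ≈ 2.6310 bits.
Huffman merges: 1/25+1/10→7/50; 1/10+11/100→21/100; 7/50+19/100→33/100; 21/100+23/100→11/25; 23/100+33/100→14/25; 11/25+14/25→1. L = 67/25 ≈ 2.6800.
Efficiency = H/L = 2.6310/2.6800 = 98.2%.

98.2%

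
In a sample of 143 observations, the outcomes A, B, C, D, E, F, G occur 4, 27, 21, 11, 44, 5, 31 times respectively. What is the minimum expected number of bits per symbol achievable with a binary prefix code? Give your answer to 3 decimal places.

2.490 bits/symbol

Probabilities are the counts divided by 143.
Repeatedly combine the two least-probable nodes; the expected code length is the sum of the merged weights.
merge 4/143 + 5/143 → 9/143
merge 9/143 + 1/13 → 20/143
merge 20/143 + 21/143 → 41/143
merge 27/143 + 31/143 → 58/143
merge 41/143 + 4/13 → 85/143
merge 58/143 + 85/143 → 1
L = 9/143 + 20/143 + 41/143 + 58/143 + 85/143 + 1 = 356/143 ≈ 2.490 bits/symbol.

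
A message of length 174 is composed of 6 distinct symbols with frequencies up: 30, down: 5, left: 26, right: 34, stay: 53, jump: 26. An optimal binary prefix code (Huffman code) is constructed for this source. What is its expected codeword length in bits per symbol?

2.5 bits/symbol

Probabilities are the counts divided by 174.
Repeatedly combine the two least-probable nodes; the expected code length is the sum of the merged weights.
merge 5/174 + 13/87 → 31/174
merge 13/87 + 5/29 → 28/87
merge 31/174 + 17/87 → 65/174
merge 53/174 + 28/87 → 109/174
merge 65/174 + 109/174 → 1
L = 31/174 + 28/87 + 65/174 + 109/174 + 1 = 5/2 = 2.5 bits/symbol.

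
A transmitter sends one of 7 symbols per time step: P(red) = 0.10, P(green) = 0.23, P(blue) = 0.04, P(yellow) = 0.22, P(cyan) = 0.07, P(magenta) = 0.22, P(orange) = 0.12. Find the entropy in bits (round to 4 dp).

H = −Σ pᵢ log₂ pᵢ.
−0.10·log₂(0.10) = 0.3322
−0.23·log₂(0.23) = 0.4877
−0.04·log₂(0.04) = 0.1858
−0.22·log₂(0.22) = 0.4806
−0.07·log₂(0.07) = 0.2686
−0.22·log₂(0.22) = 0.4806
−0.12·log₂(0.12) = 0.3671
Sum ≈ 2.6024 → 2.6024 bits.

2.6024 bits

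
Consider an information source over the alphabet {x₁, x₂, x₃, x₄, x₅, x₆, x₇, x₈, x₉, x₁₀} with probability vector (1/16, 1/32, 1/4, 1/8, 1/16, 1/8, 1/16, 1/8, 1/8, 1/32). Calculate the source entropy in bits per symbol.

Each probability is a power of 1/2, so log₂(1/p) is an integer.
H = Σ p·log₂(1/p) = 1/16·4 + 1/32·5 + 1/4·2 + 1/8·3 + 1/16·4 + 1/8·3 + 1/16·4 + 1/8·3 + 1/8·3 + 1/32·5 = 3.0625 bits.

3.0625 bits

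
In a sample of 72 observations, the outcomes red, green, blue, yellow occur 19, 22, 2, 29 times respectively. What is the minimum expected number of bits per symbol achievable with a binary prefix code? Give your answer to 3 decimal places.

1.889 bits/symbol

Probabilities are the counts divided by 72.
Repeatedly combine the two least-probable nodes; the expected code length is the sum of the merged weights.
merge 1/36 + 19/72 → 7/24
merge 7/24 + 11/36 → 43/72
merge 29/72 + 43/72 → 1
L = 7/24 + 43/72 + 1 = 17/9 ≈ 1.889 bits/symbol.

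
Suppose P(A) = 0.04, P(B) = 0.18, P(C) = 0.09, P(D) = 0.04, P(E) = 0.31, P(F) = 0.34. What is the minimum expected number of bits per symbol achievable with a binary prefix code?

2.25 bits/symbol

Repeatedly combine the two least-probable nodes; the expected code length is the sum of the merged weights.
merge 1/25 + 1/25 → 2/25
merge 2/25 + 9/100 → 17/100
merge 17/100 + 9/50 → 7/20
merge 31/100 + 17/50 → 13/20
merge 7/20 + 13/20 → 1
L = 2/25 + 17/100 + 7/20 + 13/20 + 1 = 9/4 = 2.25 bits/symbol.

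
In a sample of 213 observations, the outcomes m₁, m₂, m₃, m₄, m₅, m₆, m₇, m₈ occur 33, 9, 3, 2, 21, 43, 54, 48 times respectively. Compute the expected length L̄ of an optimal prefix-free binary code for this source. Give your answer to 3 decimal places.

Probabilities are the counts divided by 213.
Repeatedly combine the two least-probable nodes; the expected code length is the sum of the merged weights.
merge 2/213 + 1/71 → 5/213
merge 5/213 + 3/71 → 14/213
merge 14/213 + 7/71 → 35/213
merge 11/71 + 35/213 → 68/213
merge 43/213 + 16/71 → 91/213
merge 18/71 + 68/213 → 122/213
merge 91/213 + 122/213 → 1
L = 5/213 + 14/213 + 35/213 + 68/213 + 91/213 + 122/213 + 1 = 548/213 ≈ 2.573 bits/symbol.

2.573 bits/symbol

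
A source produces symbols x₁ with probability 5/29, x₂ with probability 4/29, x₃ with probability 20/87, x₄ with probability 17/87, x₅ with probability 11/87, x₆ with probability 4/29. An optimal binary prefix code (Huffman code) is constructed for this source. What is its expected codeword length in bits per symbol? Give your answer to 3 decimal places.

Repeatedly combine the two least-probable nodes; the expected code length is the sum of the merged weights.
merge 11/87 + 4/29 → 23/87
merge 4/29 + 5/29 → 9/29
merge 17/87 + 20/87 → 37/87
merge 23/87 + 9/29 → 50/87
merge 37/87 + 50/87 → 1
L = 23/87 + 9/29 + 37/87 + 50/87 + 1 = 224/87 ≈ 2.575 bits/symbol.

2.575 bits/symbol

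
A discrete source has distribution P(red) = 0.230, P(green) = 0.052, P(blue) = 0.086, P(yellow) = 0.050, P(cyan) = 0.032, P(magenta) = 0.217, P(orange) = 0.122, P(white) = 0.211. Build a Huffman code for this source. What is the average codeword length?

2.766 bits/symbol

Repeatedly combine the two least-probable nodes; the expected code length is the sum of the merged weights.
merge 4/125 + 1/20 → 41/500
merge 13/250 + 41/500 → 67/500
merge 43/500 + 61/500 → 26/125
merge 67/500 + 26/125 → 171/500
merge 211/1000 + 217/1000 → 107/250
merge 23/100 + 171/500 → 143/250
merge 107/250 + 143/250 → 1
L = 41/500 + 67/500 + 26/125 + 171/500 + 107/250 + 143/250 + 1 = 1383/500 = 2.766 bits/symbol.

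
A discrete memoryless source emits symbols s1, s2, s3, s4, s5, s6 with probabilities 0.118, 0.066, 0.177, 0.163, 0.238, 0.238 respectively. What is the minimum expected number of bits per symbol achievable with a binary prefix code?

2.524 bits/symbol

Repeatedly combine the two least-probable nodes; the expected code length is the sum of the merged weights.
merge 33/500 + 59/500 → 23/125
merge 163/1000 + 177/1000 → 17/50
merge 23/125 + 119/500 → 211/500
merge 119/500 + 17/50 → 289/500
merge 211/500 + 289/500 → 1
L = 23/125 + 17/50 + 211/500 + 289/500 + 1 = 631/250 = 2.524 bits/symbol.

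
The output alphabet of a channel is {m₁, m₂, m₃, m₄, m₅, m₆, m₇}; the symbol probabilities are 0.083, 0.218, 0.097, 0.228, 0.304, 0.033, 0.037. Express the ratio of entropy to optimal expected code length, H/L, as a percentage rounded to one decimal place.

Entropy H = −Σ p log₂ p ≈ 2.4505 bits.
Huffman merges: 33/1000+37/1000→7/100; 7/100+83/1000→153/1000; 97/1000+153/1000→1/4; 109/500+57/250→223/500; 1/4+38/125→277/500; 223/500+277/500→1. L = 2473/1000 ≈ 2.4730.
Efficiency = H/L = 2.4505/2.4730 = 99.1%.

99.1%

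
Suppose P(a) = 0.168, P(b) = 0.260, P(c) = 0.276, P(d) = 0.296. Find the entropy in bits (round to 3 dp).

H = −Σ pᵢ log₂ pᵢ.
−0.168·log₂(0.168) = 0.4323
−0.260·log₂(0.260) = 0.5053
−0.276·log₂(0.276) = 0.5126
−0.296·log₂(0.296) = 0.5199
Sum ≈ 1.9701 → 1.970 bits.

1.970 bits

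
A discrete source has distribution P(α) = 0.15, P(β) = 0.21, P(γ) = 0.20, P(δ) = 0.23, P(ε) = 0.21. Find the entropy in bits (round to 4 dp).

2.3082 bits

H = −Σ pᵢ log₂ pᵢ.
−0.15·log₂(0.15) = 0.4105
−0.21·log₂(0.21) = 0.4728
−0.20·log₂(0.20) = 0.4644
−0.23·log₂(0.23) = 0.4877
−0.21·log₂(0.21) = 0.4728
Sum ≈ 2.3082 → 2.3082 bits.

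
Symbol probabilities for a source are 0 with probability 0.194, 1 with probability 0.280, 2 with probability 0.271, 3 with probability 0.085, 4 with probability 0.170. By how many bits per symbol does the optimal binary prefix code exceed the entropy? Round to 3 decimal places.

Entropy H = −Σ p log₂ p ≈ 2.2205 bits.
Huffman merges: 17/200+17/100→51/200; 97/500+51/200→449/1000; 271/1000+7/25→551/1000; 449/1000+551/1000→1. L = 451/200 ≈ 2.2550.
L − H = 2.2550 − 2.2205 = 0.034 bits.

0.034 bits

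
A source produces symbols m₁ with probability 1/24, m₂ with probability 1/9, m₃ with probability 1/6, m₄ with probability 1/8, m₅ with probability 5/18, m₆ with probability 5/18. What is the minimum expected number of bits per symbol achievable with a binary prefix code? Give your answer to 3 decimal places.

2.431 bits/symbol

Repeatedly combine the two least-probable nodes; the expected code length is the sum of the merged weights.
merge 1/24 + 1/9 → 11/72
merge 1/8 + 11/72 → 5/18
merge 1/6 + 5/18 → 4/9
merge 5/18 + 5/18 → 5/9
merge 4/9 + 5/9 → 1
L = 11/72 + 5/18 + 4/9 + 5/9 + 1 = 175/72 ≈ 2.431 bits/symbol.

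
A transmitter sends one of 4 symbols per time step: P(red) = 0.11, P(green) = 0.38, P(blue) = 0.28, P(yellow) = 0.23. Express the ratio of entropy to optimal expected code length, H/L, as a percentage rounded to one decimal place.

Entropy H = −Σ p log₂ p ≈ 1.8826 bits.
Huffman merges: 11/100+23/100→17/50; 7/25+17/50→31/50; 19/50+31/50→1. L = 49/25 ≈ 1.9600.
Efficiency = H/L = 1.8826/1.9600 = 96.1%.

96.1%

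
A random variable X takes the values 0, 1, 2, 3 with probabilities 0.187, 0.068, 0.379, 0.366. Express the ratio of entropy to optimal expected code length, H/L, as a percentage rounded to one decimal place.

94.7%

Entropy H = −Σ p log₂ p ≈ 1.7773 bits.
Huffman merges: 17/250+187/1000→51/200; 51/200+183/500→621/1000; 379/1000+621/1000→1. L = 469/250 ≈ 1.8760.
Efficiency = H/L = 1.7773/1.8760 = 94.7%.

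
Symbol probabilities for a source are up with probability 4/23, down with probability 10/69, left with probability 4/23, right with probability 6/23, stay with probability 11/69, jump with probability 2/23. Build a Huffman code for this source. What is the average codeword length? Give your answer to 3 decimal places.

2.565 bits/symbol

Repeatedly combine the two least-probable nodes; the expected code length is the sum of the merged weights.
merge 2/23 + 10/69 → 16/69
merge 11/69 + 4/23 → 1/3
merge 4/23 + 16/69 → 28/69
merge 6/23 + 1/3 → 41/69
merge 28/69 + 41/69 → 1
L = 16/69 + 1/3 + 28/69 + 41/69 + 1 = 59/23 ≈ 2.565 bits/symbol.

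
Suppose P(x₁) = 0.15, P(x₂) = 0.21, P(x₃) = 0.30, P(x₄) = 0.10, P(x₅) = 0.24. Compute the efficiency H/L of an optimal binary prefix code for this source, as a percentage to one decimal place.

99.1%

Entropy H = −Σ p log₂ p ≈ 2.2308 bits.
Huffman merges: 1/10+3/20→1/4; 21/100+6/25→9/20; 1/4+3/10→11/20; 9/20+11/20→1. L = 9/4 ≈ 2.2500.
Efficiency = H/L = 2.2308/2.2500 = 99.1%.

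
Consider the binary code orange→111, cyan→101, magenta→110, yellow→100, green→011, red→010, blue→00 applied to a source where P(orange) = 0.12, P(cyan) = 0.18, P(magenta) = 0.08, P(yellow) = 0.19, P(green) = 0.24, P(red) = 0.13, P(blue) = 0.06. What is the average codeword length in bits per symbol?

2.94 bits/symbol

L̄ = Σ pᵢ·ℓᵢ = 0.12·3 + 0.18·3 + 0.08·3 + 0.19·3 + 0.24·3 + 0.13·3 + 0.06·2 = 2.94 bits/symbol.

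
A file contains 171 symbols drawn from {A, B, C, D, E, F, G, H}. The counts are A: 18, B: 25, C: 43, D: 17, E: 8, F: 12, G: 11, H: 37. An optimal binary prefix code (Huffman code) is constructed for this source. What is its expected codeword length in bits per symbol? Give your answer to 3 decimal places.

2.813 bits/symbol

Probabilities are the counts divided by 171.
Repeatedly combine the two least-probable nodes; the expected code length is the sum of the merged weights.
merge 8/171 + 11/171 → 1/9
merge 4/57 + 17/171 → 29/171
merge 2/19 + 1/9 → 37/171
merge 25/171 + 29/171 → 6/19
merge 37/171 + 37/171 → 74/171
merge 43/171 + 6/19 → 97/171
merge 74/171 + 97/171 → 1
L = 1/9 + 29/171 + 37/171 + 6/19 + 74/171 + 97/171 + 1 = 481/171 ≈ 2.813 bits/symbol.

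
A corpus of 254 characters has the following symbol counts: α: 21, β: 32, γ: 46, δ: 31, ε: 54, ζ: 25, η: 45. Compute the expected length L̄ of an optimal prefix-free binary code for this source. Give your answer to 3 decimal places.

Probabilities are the counts divided by 254.
Repeatedly combine the two least-probable nodes; the expected code length is the sum of the merged weights.
merge 21/254 + 25/254 → 23/127
merge 31/254 + 16/127 → 63/254
merge 45/254 + 23/127 → 91/254
merge 23/127 + 27/127 → 50/127
merge 63/254 + 91/254 → 77/127
merge 50/127 + 77/127 → 1
L = 23/127 + 63/254 + 91/254 + 50/127 + 77/127 + 1 = 354/127 ≈ 2.787 bits/symbol.

2.787 bits/symbol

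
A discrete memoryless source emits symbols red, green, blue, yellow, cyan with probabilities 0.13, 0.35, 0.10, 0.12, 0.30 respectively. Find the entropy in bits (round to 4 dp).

H = −Σ pᵢ log₂ pᵢ.
−0.13·log₂(0.13) = 0.3826
−0.35·log₂(0.35) = 0.5301
−0.10·log₂(0.10) = 0.3322
−0.12·log₂(0.12) = 0.3671
−0.30·log₂(0.30) = 0.5211
Sum ≈ 2.1331 → 2.1331 bits.

2.1331 bits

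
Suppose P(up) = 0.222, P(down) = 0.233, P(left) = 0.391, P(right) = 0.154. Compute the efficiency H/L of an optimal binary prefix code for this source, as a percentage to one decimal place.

96.6%

Entropy H = −Σ p log₂ p ≈ 1.9171 bits.
Huffman merges: 77/500+111/500→47/125; 233/1000+47/125→609/1000; 391/1000+609/1000→1. L = 397/200 ≈ 1.9850.
Efficiency = H/L = 1.9171/1.9850 = 96.6%.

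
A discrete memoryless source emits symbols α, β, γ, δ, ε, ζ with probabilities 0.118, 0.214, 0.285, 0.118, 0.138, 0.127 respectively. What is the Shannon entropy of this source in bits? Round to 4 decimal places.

H = −Σ pᵢ log₂ pᵢ.
−0.118·log₂(0.118) = 0.3638
−0.214·log₂(0.214) = 0.4760
−0.285·log₂(0.285) = 0.5161
−0.118·log₂(0.118) = 0.3638
−0.138·log₂(0.138) = 0.3943
−0.127·log₂(0.127) = 0.3781
Sum ≈ 2.4921 → 2.4921 bits.

2.4921 bits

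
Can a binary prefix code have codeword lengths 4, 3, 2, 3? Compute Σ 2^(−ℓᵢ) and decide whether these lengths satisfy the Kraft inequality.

With common denominator 2^4 = 16: Σ 2^(−ℓᵢ) = 1/16 + 2/16 + 4/16 + 2/16 = 9/16 = 0.5625.
Kraft's inequality requires Σ ≤ 1; here Σ = 0.5625 ≤ 1, so such a prefix code exists.

0.5625; yes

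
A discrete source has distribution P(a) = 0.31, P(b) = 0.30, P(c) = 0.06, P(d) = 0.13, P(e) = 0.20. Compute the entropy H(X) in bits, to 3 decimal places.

H = −Σ pᵢ log₂ pᵢ.
−0.31·log₂(0.31) = 0.5238
−0.30·log₂(0.30) = 0.5211
−0.06·log₂(0.06) = 0.2435
−0.13·log₂(0.13) = 0.3826
−0.20·log₂(0.20) = 0.4644
Sum ≈ 2.1354 → 2.135 bits.

2.135 bits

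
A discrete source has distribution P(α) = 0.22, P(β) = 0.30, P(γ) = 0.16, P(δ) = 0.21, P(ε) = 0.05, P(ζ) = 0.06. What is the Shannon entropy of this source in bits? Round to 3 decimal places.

2.357 bits

H = −Σ pᵢ log₂ pᵢ.
−0.22·log₂(0.22) = 0.4806
−0.30·log₂(0.30) = 0.5211
−0.16·log₂(0.16) = 0.4230
−0.21·log₂(0.21) = 0.4728
−0.05·log₂(0.05) = 0.2161
−0.06·log₂(0.06) = 0.2435
Sum ≈ 2.3571 → 2.357 bits.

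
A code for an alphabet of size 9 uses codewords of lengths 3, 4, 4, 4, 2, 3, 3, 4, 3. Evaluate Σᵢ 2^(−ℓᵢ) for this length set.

1

With common denominator 2^4 = 16: Σ 2^(−ℓᵢ) = 2/16 + 1/16 + 1/16 + 1/16 + 4/16 + 2/16 + 2/16 + 1/16 + 2/16 = 16/16 = 1.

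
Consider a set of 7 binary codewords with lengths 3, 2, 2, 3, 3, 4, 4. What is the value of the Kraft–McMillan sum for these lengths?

With common denominator 2^4 = 16: Σ 2^(−ℓᵢ) = 2/16 + 4/16 + 4/16 + 2/16 + 2/16 + 1/16 + 1/16 = 16/16 = 1.

1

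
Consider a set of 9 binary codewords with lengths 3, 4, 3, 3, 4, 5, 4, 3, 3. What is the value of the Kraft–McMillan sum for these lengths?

With common denominator 2^5 = 32: Σ 2^(−ℓᵢ) = 4/32 + 2/32 + 4/32 + 4/32 + 2/32 + 1/32 + 2/32 + 4/32 + 4/32 = 27/32 = 0.84375.

0.84375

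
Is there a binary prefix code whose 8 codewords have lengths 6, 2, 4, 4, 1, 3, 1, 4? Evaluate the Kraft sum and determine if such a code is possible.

With common denominator 2^6 = 64: Σ 2^(−ℓᵢ) = 1/64 + 16/64 + 4/64 + 4/64 + 32/64 + 8/64 + 32/64 + 4/64 = 101/64 = 1.578125.
Kraft's inequality requires Σ ≤ 1; here Σ = 1.578125 > 1, so no such prefix code exists.

1.578125; no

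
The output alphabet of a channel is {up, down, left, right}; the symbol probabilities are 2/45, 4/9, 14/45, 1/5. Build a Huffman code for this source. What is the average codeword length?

1.8 bits/symbol

Repeatedly combine the two least-probable nodes; the expected code length is the sum of the merged weights.
merge 2/45 + 1/5 → 11/45
merge 11/45 + 14/45 → 5/9
merge 4/9 + 5/9 → 1
L = 11/45 + 5/9 + 1 = 9/5 = 1.8 bits/symbol.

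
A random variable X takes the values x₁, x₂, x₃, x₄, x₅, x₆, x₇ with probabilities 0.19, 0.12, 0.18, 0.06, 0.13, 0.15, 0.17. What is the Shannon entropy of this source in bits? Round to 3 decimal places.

H = −Σ pᵢ log₂ pᵢ.
−0.19·log₂(0.19) = 0.4552
−0.12·log₂(0.12) = 0.3671
−0.18·log₂(0.18) = 0.4453
−0.06·log₂(0.06) = 0.2435
−0.13·log₂(0.13) = 0.3826
−0.15·log₂(0.15) = 0.4105
−0.17·log₂(0.17) = 0.4346
Sum ≈ 2.7389 → 2.739 bits.

2.739 bits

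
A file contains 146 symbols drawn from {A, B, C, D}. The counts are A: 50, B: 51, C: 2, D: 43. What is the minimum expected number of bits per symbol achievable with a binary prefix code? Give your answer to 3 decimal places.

1.959 bits/symbol

Probabilities are the counts divided by 146.
Repeatedly combine the two least-probable nodes; the expected code length is the sum of the merged weights.
merge 1/73 + 43/146 → 45/146
merge 45/146 + 25/73 → 95/146
merge 51/146 + 95/146 → 1
L = 45/146 + 95/146 + 1 = 143/73 ≈ 1.959 bits/symbol.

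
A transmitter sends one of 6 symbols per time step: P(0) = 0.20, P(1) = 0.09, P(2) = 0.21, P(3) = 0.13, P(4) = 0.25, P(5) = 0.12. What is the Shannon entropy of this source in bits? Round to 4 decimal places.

2.4996 bits

H = −Σ pᵢ log₂ pᵢ.
−0.20·log₂(0.20) = 0.4644
−0.09·log₂(0.09) = 0.3127
−0.21·log₂(0.21) = 0.4728
−0.13·log₂(0.13) = 0.3826
−0.25·log₂(0.25) = 0.5000
−0.12·log₂(0.12) = 0.3671
Sum ≈ 2.4996 → 2.4996 bits.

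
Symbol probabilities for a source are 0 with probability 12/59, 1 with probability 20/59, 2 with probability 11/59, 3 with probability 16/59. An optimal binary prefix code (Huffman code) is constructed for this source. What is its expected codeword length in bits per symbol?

Repeatedly combine the two least-probable nodes; the expected code length is the sum of the merged weights.
merge 11/59 + 12/59 → 23/59
merge 16/59 + 20/59 → 36/59
merge 23/59 + 36/59 → 1
L = 23/59 + 36/59 + 1 = 2 bits/symbol.

2 bits/symbol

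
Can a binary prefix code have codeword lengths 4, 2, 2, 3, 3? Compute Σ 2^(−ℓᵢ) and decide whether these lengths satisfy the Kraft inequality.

With common denominator 2^4 = 16: Σ 2^(−ℓᵢ) = 1/16 + 4/16 + 4/16 + 2/16 + 2/16 = 13/16 = 0.8125.
Kraft's inequality requires Σ ≤ 1; here Σ = 0.8125 ≤ 1, so such a prefix code exists.

0.8125; yes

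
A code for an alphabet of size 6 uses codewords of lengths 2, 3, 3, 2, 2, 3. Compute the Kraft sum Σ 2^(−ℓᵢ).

With common denominator 2^3 = 8: Σ 2^(−ℓᵢ) = 2/8 + 1/8 + 1/8 + 2/8 + 2/8 + 1/8 = 9/8 = 1.125.

1.125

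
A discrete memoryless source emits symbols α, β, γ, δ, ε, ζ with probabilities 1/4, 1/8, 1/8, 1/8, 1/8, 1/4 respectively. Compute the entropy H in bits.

Each probability is a power of 1/2, so log₂(1/p) is an integer.
H = Σ p·log₂(1/p) = 1/4·2 + 1/8·3 + 1/8·3 + 1/8·3 + 1/8·3 + 1/4·2 = 2.5 bits.

2.5 bits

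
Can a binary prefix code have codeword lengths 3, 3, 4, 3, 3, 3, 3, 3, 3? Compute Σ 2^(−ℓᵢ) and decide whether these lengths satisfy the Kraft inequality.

With common denominator 2^4 = 16: Σ 2^(−ℓᵢ) = 2/16 + 2/16 + 1/16 + 2/16 + 2/16 + 2/16 + 2/16 + 2/16 + 2/16 = 17/16 = 1.0625.
Kraft's inequality requires Σ ≤ 1; here Σ = 1.0625 > 1, so no such prefix code exists.

1.0625; no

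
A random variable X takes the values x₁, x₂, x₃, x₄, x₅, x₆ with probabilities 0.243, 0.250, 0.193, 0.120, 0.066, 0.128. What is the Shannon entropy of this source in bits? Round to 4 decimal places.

H = −Σ pᵢ log₂ pᵢ.
−0.243·log₂(0.243) = 0.4960
−0.250·log₂(0.250) = 0.5000
−0.193·log₂(0.193) = 0.4581
−0.120·log₂(0.120) = 0.3671
−0.066·log₂(0.066) = 0.2588
−0.128·log₂(0.128) = 0.3796
Sum ≈ 2.4595 → 2.4595 bits.

2.4595 bits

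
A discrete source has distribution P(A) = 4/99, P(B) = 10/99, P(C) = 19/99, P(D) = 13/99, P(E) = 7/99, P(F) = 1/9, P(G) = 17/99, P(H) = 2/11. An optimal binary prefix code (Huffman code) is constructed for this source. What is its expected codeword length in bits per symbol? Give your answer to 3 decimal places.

2.919 bits/symbol

Repeatedly combine the two least-probable nodes; the expected code length is the sum of the merged weights.
merge 4/99 + 7/99 → 1/9
merge 10/99 + 1/9 → 7/33
merge 1/9 + 13/99 → 8/33
merge 17/99 + 2/11 → 35/99
merge 19/99 + 7/33 → 40/99
merge 8/33 + 35/99 → 59/99
merge 40/99 + 59/99 → 1
L = 1/9 + 7/33 + 8/33 + 35/99 + 40/99 + 59/99 + 1 = 289/99 ≈ 2.919 bits/symbol.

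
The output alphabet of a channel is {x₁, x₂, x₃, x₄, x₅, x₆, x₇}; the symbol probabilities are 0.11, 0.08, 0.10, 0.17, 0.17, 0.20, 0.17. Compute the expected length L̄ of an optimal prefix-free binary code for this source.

Repeatedly combine the two least-probable nodes; the expected code length is the sum of the merged weights.
merge 2/25 + 1/10 → 9/50
merge 11/100 + 17/100 → 7/25
merge 17/100 + 17/100 → 17/50
merge 9/50 + 1/5 → 19/50
merge 7/25 + 17/50 → 31/50
merge 19/50 + 31/50 → 1
L = 9/50 + 7/25 + 17/50 + 19/50 + 31/50 + 1 = 14/5 = 2.8 bits/symbol.

2.8 bits/symbol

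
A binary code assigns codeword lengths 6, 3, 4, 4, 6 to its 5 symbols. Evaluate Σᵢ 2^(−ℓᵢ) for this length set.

0.28125

With common denominator 2^6 = 64: Σ 2^(−ℓᵢ) = 1/64 + 8/64 + 4/64 + 4/64 + 1/64 = 18/64 = 0.28125.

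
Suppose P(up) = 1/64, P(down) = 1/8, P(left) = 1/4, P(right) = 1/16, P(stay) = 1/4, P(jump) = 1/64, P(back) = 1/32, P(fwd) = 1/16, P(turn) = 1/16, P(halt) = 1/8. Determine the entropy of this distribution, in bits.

Each probability is a power of 1/2, so log₂(1/p) is an integer.
H = Σ p·log₂(1/p) = 1/64·6 + 1/8·3 + 1/4·2 + 1/16·4 + 1/4·2 + 1/64·6 + 1/32·5 + 1/16·4 + 1/16·4 + 1/8·3 = 2.84375 bits.

2.84375 bits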